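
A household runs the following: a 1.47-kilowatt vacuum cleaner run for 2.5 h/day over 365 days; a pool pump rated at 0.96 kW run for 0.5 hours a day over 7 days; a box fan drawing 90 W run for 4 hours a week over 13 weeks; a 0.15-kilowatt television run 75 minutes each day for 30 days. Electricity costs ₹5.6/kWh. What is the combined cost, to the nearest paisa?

₹7588.22

vacuum cleaner: Runtime = 2.5 h/day × 365 days = 912.5 h
vacuum cleaner: 1.47 kW × 912.5 h = 1341.375 kWh
pool pump: Runtime = 0.5 h/day × 7 days = 3.5 h
pool pump: 0.96 kW × 3.5 h = 3.36 kWh
box fan: Runtime = 4 h/week × 13 weeks = 52 h
box fan: 0.09 kW × 52 h = 4.68 kWh
television: Runtime = 75 min × 30 = 2250 min = 37.5 h
television: 0.15 kW × 37.5 h = 5.625 kWh
Total energy = 1355.04 kWh
Cost = 1355.04 × ₹5.6 = ₹7588.22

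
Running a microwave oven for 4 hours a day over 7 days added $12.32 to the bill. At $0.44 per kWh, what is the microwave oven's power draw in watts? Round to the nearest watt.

Energy = $12.32 ÷ $0.44/kWh = 28 kWh
Runtime = 4 h/day × 7 days = 28 h
Power = 28 kWh ÷ 28 h = 1 kW = 1000 W

1000 W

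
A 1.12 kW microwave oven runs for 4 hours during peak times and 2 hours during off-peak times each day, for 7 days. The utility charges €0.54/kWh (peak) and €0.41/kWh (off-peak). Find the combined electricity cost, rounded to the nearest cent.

Peak energy = 1.12 kW × 4 h × 7 = 31.36 kWh
Off-peak energy = 1.12 kW × 2 h × 7 = 15.68 kWh
Cost = 31.36 × €0.54 + 15.68 × €0.41 = €16.9344 + €6.4288 = €23.36

€23.36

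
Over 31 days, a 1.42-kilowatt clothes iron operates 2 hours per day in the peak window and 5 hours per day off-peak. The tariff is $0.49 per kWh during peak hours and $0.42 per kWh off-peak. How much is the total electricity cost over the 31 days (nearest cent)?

$135.58

Peak energy = 1.42 kW × 2 h × 31 = 88.04 kWh
Off-peak energy = 1.42 kW × 5 h × 31 = 220.1 kWh
Cost = 88.04 × $0.49 + 220.1 × $0.42 = $43.1396 + $92.442 = $135.58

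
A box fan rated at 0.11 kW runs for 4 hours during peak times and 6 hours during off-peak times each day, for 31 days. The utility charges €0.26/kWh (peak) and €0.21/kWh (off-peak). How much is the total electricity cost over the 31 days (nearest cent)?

€7.84

Peak energy = 0.11 kW × 4 h × 31 = 13.64 kWh
Off-peak energy = 0.11 kW × 6 h × 31 = 20.46 kWh
Cost = 13.64 × €0.26 + 20.46 × €0.21 = €3.5464 + €4.2966 = €7.84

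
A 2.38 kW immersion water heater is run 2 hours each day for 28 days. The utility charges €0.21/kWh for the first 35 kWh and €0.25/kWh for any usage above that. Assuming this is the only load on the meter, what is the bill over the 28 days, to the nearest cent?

€31.92

Runtime = 2 h/day × 28 days = 56 h
Energy = 2.38 kW × 56 h = 133.28 kWh
Tier 1 (0–35 kWh): 35 × €0.21 = €7.35
Above 35 kWh: 98.28 × €0.25 = €24.57
Bill = €31.92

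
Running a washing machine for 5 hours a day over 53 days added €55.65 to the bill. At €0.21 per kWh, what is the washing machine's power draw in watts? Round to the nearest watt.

1000 W

Energy = €55.65 ÷ €0.21/kWh = 265 kWh
Runtime = 5 h/day × 53 days = 265 h
Power = 265 kWh ÷ 265 h = 1 kW = 1000 W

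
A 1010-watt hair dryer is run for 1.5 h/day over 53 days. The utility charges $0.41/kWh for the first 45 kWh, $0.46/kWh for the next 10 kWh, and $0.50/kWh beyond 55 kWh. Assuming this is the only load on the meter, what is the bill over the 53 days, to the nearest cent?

$35.70

Runtime = 1.5 h/day × 53 days = 79.5 h
Energy = 1.01 kW × 79.5 h = 80.295 kWh
Tier 1 (0–45 kWh): 45 × $0.41 = $18.45
Tier 2 (45–55 kWh): 10 × $0.46 = $4.6
Above 55 kWh: 25.295 × $0.50 = $12.6475
Bill = $35.70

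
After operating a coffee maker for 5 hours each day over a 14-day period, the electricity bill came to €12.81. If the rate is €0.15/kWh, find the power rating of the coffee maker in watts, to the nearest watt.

1220 W

Energy = €12.81 ÷ €0.15/kWh = 85.4 kWh
Runtime = 5 h/day × 14 days = 70 h
Power = 85.4 kWh ÷ 70 h = 1.22 kW = 1220 W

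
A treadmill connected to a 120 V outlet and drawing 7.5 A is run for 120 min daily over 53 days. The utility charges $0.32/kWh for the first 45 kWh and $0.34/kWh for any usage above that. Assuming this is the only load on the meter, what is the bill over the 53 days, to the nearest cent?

Power = 7.5 A × 120 V = 900 W = 0.9 kW
Runtime = 120 min × 53 = 6360 min = 106 h
Energy = 0.9 kW × 106 h = 95.4 kWh
Tier 1 (0–45 kWh): 45 × $0.32 = $14.4
Above 45 kWh: 50.4 × $0.34 = $17.136
Bill = $31.54

$31.54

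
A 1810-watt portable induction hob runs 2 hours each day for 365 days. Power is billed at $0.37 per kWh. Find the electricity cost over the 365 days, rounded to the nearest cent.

Runtime = 2 h/day × 365 days = 730 h
Energy = 1.81 kW × 730 h = 1321.3 kWh
Cost = 1321.3 kWh × $0.37/kWh = $488.88

$488.88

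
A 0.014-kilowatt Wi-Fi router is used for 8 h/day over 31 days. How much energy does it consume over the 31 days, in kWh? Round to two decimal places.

3.47 kWh

Runtime = 8 h/day × 31 days = 248 h
Energy = 0.014 kW × 248 h = 3.472 kWh ≈ 3.47 kWh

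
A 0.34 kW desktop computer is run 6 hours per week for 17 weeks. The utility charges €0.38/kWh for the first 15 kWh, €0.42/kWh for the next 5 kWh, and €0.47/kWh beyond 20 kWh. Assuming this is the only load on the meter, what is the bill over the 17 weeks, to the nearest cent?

Runtime = 6 h/week × 17 weeks = 102 h
Energy = 0.34 kW × 102 h = 34.68 kWh
Tier 1 (0–15 kWh): 15 × €0.38 = €5.7
Tier 2 (15–20 kWh): 5 × €0.42 = €2.1
Above 20 kWh: 14.68 × €0.47 = €6.8996
Bill = €14.70

€14.70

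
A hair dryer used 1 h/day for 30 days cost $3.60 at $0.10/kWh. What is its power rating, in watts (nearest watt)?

Energy = $3.60 ÷ $0.10/kWh = 36 kWh
Runtime = 1 h/day × 30 days = 30 h
Power = 36 kWh ÷ 30 h = 1.2 kW = 1200 W

1200 W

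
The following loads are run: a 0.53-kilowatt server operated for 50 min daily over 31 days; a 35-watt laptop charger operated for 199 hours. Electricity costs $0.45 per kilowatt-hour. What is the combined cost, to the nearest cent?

server: Runtime = 50 min × 31 = 1550 min = 25.833333… h
server: 0.53 kW × 25.833333… h = 13.691666… kWh
laptop charger: 0.035 kW × 199 h = 6.965 kWh
Total energy = 20.656666… kWh
Cost = 20.656666… × $0.45 = $9.30

$9.30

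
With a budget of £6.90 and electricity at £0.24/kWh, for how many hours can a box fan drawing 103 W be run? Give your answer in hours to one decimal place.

279.1 h

Energy available = £6.90 ÷ £0.24/kWh = 28.75 kWh
Hours = 28.75 kWh ÷ 0.103 kW = 279.1 h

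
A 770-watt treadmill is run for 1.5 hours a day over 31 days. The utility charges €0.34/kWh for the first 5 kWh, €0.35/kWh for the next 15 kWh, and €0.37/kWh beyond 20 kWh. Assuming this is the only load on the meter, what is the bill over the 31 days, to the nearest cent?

Runtime = 1.5 h/day × 31 days = 46.5 h
Energy = 0.77 kW × 46.5 h = 35.805 kWh
Tier 1 (0–5 kWh): 5 × €0.34 = €1.7
Tier 2 (5–20 kWh): 15 × €0.35 = €5.25
Above 20 kWh: 15.805 × €0.37 = €5.84785
Bill = €12.80

€12.80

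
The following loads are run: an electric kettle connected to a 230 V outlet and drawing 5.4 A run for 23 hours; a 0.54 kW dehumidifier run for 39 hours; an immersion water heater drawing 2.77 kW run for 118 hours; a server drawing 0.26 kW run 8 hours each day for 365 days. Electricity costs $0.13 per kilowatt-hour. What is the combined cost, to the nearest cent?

electric kettle: Power = 5.4 A × 230 V = 1242 W = 1.242 kW
electric kettle: 1.242 kW × 23 h = 28.566 kWh
dehumidifier: 0.54 kW × 39 h = 21.06 kWh
immersion water heater: 2.77 kW × 118 h = 326.86 kWh
server: Runtime = 8 h/day × 365 days = 2920 h
server: 0.26 kW × 2920 h = 759.2 kWh
Total energy = 1135.686 kWh
Cost = 1135.686 × $0.13 = $147.64

$147.64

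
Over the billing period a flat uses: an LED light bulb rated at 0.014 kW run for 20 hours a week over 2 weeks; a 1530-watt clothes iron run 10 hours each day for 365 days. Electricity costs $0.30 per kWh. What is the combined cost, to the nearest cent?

LED light bulb: Runtime = 20 h/week × 2 weeks = 40 h
LED light bulb: 0.014 kW × 40 h = 0.56 kWh
clothes iron: Runtime = 10 h/day × 365 days = 3650 h
clothes iron: 1.53 kW × 3650 h = 5584.5 kWh
Total energy = 5585.06 kWh
Cost = 5585.06 × $0.30 = $1675.52

$1675.52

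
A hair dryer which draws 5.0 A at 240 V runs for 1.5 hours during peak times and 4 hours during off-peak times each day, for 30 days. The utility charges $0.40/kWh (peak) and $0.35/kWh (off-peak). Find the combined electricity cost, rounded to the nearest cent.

$72.00

Power = 5.0 A × 240 V = 1200 W = 1.2 kW
Peak energy = 1.2 kW × 1.5 h × 30 = 54 kWh
Off-peak energy = 1.2 kW × 4 h × 30 = 144 kWh
Cost = 54 × $0.40 + 144 × $0.35 = $21.6 + $50.4 = $72.00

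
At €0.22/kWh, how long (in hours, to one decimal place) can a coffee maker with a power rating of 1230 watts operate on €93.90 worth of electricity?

347.0 h

Energy available = €93.90 ÷ €0.22/kWh = 426.8182 kWh
Hours = 426.8182 kWh ÷ 1.23 kW = 347.0 h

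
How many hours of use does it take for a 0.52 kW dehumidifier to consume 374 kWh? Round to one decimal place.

Hours = 374 kWh ÷ 0.52 kW = 719.2 h

719.2 h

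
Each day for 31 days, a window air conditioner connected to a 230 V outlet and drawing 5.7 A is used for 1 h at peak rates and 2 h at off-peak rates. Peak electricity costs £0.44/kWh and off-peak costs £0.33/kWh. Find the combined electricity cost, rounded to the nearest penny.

£44.71

Power = 5.7 A × 230 V = 1311 W = 1.311 kW
Peak energy = 1.311 kW × 1 h × 31 = 40.641 kWh
Off-peak energy = 1.311 kW × 2 h × 31 = 81.282 kWh
Cost = 40.641 × £0.44 + 81.282 × £0.33 = £17.88204 + £26.82306 = £44.71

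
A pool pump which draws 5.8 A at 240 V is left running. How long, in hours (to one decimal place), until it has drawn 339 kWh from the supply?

Power = 5.8 A × 240 V = 1392 W = 1.392 kW
Hours = 339 kWh ÷ 1.392 kW = 243.5 h

243.5 h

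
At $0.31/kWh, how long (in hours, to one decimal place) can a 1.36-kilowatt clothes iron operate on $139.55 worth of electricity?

331.0 h

Energy available = $139.55 ÷ $0.31/kWh = 450.1613 kWh
Hours = 450.1613 kWh ÷ 1.36 kW = 331.0 h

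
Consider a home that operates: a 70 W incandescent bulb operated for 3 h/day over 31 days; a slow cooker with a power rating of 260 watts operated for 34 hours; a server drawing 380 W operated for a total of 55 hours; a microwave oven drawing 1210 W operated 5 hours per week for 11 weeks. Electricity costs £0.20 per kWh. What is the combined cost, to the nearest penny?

£20.56

incandescent bulb: Runtime = 3 h/day × 31 days = 93 h
incandescent bulb: 0.07 kW × 93 h = 6.51 kWh
slow cooker: 0.26 kW × 34 h = 8.84 kWh
server: 0.38 kW × 55 h = 20.9 kWh
microwave oven: Runtime = 5 h/week × 11 weeks = 55 h
microwave oven: 1.21 kW × 55 h = 66.55 kWh
Total energy = 102.8 kWh
Cost = 102.8 × £0.20 = £20.56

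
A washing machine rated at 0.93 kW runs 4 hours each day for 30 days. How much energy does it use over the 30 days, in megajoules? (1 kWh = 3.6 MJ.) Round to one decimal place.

401.8 MJ

Runtime = 4 h/day × 30 days = 120 h
Energy = 0.93 kW × 120 h = 111.6 kWh
= 111.6 × 3.6 MJ = 401.8 MJ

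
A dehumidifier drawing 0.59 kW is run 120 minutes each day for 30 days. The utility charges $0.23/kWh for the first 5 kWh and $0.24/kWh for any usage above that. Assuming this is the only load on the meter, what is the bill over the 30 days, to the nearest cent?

$8.45

Runtime = 120 min × 30 = 3600 min = 60 h
Energy = 0.59 kW × 60 h = 35.4 kWh
Tier 1 (0–5 kWh): 5 × $0.23 = $1.15
Above 5 kWh: 30.4 × $0.24 = $7.296
Bill = $8.45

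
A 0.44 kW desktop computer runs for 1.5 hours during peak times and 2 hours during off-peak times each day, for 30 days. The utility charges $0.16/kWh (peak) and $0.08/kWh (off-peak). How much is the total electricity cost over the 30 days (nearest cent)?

$5.28

Peak energy = 0.44 kW × 1.5 h × 30 = 19.8 kWh
Off-peak energy = 0.44 kW × 2 h × 30 = 26.4 kWh
Cost = 19.8 × $0.16 + 26.4 × $0.08 = $3.168 + $2.112 = $5.28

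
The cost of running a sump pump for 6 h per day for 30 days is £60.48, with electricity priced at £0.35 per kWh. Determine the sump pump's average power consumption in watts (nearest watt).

960 W

Energy = £60.48 ÷ £0.35/kWh = 172.8 kWh
Runtime = 6 h/day × 30 days = 180 h
Power = 172.8 kWh ÷ 180 h = 0.96 kW = 960 W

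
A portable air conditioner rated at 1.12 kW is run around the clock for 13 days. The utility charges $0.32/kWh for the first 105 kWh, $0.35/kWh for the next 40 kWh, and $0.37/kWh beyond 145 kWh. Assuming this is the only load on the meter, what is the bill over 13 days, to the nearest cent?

Runtime = 24 h × 13 = 312 h
Energy = 1.12 kW × 312 h = 349.44 kWh
Tier 1 (0–105 kWh): 105 × $0.32 = $33.6
Tier 2 (105–145 kWh): 40 × $0.35 = $14
Above 145 kWh: 204.44 × $0.37 = $75.6428
Bill = $123.24

$123.24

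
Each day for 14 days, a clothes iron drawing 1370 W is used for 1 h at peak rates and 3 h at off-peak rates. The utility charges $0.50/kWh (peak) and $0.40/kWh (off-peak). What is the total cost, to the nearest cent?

Peak energy = 1.37 kW × 1 h × 14 = 19.18 kWh
Off-peak energy = 1.37 kW × 3 h × 14 = 57.54 kWh
Cost = 19.18 × $0.50 + 57.54 × $0.40 = $9.59 + $23.016 = $32.61

$32.61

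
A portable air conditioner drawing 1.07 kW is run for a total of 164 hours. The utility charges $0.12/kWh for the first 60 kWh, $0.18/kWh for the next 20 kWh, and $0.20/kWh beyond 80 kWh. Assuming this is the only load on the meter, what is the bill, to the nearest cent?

Energy = 1.07 kW × 164 h = 175.48 kWh
Tier 1 (0–60 kWh): 60 × $0.12 = $7.2
Tier 2 (60–80 kWh): 20 × $0.18 = $3.6
Above 80 kWh: 95.48 × $0.20 = $19.096
Bill = $29.90

$29.90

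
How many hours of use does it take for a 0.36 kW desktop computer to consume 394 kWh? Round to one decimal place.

1094.4 h

Hours = 394 kWh ÷ 0.36 kW = 1094.4 h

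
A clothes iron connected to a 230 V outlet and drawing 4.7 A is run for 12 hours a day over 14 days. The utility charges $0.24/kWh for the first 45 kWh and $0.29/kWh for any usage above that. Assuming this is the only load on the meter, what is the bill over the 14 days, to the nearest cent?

$50.42

Power = 4.7 A × 230 V = 1081 W = 1.081 kW
Runtime = 12 h/day × 14 days = 168 h
Energy = 1.081 kW × 168 h = 181.608 kWh
Tier 1 (0–45 kWh): 45 × $0.24 = $10.8
Above 45 kWh: 136.608 × $0.29 = $39.61632
Bill = $50.42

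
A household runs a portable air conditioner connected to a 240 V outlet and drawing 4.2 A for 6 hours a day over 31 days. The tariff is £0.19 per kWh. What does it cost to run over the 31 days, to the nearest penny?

Power = 4.2 A × 240 V = 1008 W = 1.008 kW
Runtime = 6 h/day × 31 days = 186 h
Energy = 1.008 kW × 186 h = 187.488 kWh
Cost = 187.488 kWh × £0.19/kWh = £35.62

£35.62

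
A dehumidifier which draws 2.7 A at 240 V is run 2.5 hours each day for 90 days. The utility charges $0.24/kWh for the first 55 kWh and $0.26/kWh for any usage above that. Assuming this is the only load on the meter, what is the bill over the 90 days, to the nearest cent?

$36.81

Power = 2.7 A × 240 V = 648 W = 0.648 kW
Runtime = 2.5 h/day × 90 days = 225 h
Energy = 0.648 kW × 225 h = 145.8 kWh
Tier 1 (0–55 kWh): 55 × $0.24 = $13.2
Above 55 kWh: 90.8 × $0.26 = $23.608
Bill = $36.81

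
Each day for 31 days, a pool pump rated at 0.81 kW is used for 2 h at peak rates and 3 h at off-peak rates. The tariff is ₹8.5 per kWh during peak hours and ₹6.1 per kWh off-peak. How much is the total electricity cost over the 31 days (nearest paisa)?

Peak energy = 0.81 kW × 2 h × 31 = 50.22 kWh
Off-peak energy = 0.81 kW × 3 h × 31 = 75.33 kWh
Cost = 50.22 × ₹8.5 + 75.33 × ₹6.1 = ₹426.87 + ₹459.513 = ₹886.38

₹886.38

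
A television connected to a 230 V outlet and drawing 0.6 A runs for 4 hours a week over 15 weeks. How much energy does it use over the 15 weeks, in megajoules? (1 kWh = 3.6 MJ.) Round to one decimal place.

Power = 0.6 A × 230 V = 138 W = 0.138 kW
Runtime = 4 h/week × 15 weeks = 60 h
Energy = 0.138 kW × 60 h = 8.28 kWh
= 8.28 × 3.6 MJ = 29.8 MJ

29.8 MJ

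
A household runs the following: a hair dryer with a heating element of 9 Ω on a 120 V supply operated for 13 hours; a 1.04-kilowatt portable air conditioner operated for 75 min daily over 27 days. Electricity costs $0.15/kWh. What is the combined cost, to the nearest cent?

hair dryer: Power = V²/R = 120²/9 = 1600 W = 1.6 kW
hair dryer: 1.6 kW × 13 h = 20.8 kWh
portable air conditioner: Runtime = 75 min × 27 = 2025 min = 33.75 h
portable air conditioner: 1.04 kW × 33.75 h = 35.1 kWh
Total energy = 55.9 kWh
Cost = 55.9 × $0.15 = $8.39

$8.39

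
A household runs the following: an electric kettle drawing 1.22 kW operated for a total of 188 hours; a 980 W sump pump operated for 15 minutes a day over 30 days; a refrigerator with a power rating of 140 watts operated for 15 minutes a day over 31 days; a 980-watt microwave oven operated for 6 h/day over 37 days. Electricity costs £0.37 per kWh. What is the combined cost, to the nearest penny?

electric kettle: 1.22 kW × 188 h = 229.36 kWh
sump pump: Runtime = 15 min × 30 = 450 min = 7.5 h
sump pump: 0.98 kW × 7.5 h = 7.35 kWh
refrigerator: Runtime = 15 min × 31 = 465 min = 7.75 h
refrigerator: 0.14 kW × 7.75 h = 1.085 kWh
microwave oven: Runtime = 6 h/day × 37 days = 222 h
microwave oven: 0.98 kW × 222 h = 217.56 kWh
Total energy = 455.355 kWh
Cost = 455.355 × £0.37 = £168.48

£168.48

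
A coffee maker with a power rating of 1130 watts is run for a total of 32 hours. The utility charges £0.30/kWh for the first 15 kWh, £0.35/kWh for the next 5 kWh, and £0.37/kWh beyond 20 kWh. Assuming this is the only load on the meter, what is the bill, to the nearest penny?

£12.23

Energy = 1.13 kW × 32 h = 36.16 kWh
Tier 1 (0–15 kWh): 15 × £0.30 = £4.5
Tier 2 (15–20 kWh): 5 × £0.35 = £1.75
Above 20 kWh: 16.16 × £0.37 = £5.9792
Bill = £12.23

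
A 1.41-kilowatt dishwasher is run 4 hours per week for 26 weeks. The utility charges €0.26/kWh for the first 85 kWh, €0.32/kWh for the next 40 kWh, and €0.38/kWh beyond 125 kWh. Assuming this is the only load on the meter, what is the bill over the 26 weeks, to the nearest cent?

Runtime = 4 h/week × 26 weeks = 104 h
Energy = 1.41 kW × 104 h = 146.64 kWh
Tier 1 (0–85 kWh): 85 × €0.26 = €22.1
Tier 2 (85–125 kWh): 40 × €0.32 = €12.8
Above 125 kWh: 21.64 × €0.38 = €8.2232
Bill = €43.12

€43.12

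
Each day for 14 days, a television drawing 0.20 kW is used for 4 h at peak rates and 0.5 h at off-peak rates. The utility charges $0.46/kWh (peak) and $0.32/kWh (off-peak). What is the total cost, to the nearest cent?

$5.60

Peak energy = 0.2 kW × 4 h × 14 = 11.2 kWh
Off-peak energy = 0.2 kW × 0.5 h × 14 = 1.4 kWh
Cost = 11.2 × $0.46 + 1.4 × $0.32 = $5.152 + $0.448 = $5.60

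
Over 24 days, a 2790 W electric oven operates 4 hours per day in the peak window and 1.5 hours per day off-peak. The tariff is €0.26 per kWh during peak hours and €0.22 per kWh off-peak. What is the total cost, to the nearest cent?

Peak energy = 2.79 kW × 4 h × 24 = 267.84 kWh
Off-peak energy = 2.79 kW × 1.5 h × 24 = 100.44 kWh
Cost = 267.84 × €0.26 + 100.44 × €0.22 = €69.6384 + €22.0968 = €91.74

€91.74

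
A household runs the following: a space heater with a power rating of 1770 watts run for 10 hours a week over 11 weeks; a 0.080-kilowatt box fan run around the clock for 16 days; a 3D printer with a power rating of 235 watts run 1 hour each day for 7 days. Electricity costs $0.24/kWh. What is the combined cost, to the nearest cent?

$54.50

space heater: Runtime = 10 h/week × 11 weeks = 110 h
space heater: 1.77 kW × 110 h = 194.7 kWh
box fan: Runtime = 24 h × 16 = 384 h
box fan: 0.08 kW × 384 h = 30.72 kWh
3D printer: Runtime = 1 h/day × 7 days = 7 h
3D printer: 0.235 kW × 7 h = 1.645 kWh
Total energy = 227.065 kWh
Cost = 227.065 × $0.24 = $54.50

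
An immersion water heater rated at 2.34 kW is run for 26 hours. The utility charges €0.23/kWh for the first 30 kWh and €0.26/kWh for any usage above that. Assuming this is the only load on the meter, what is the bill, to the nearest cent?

€14.92

Energy = 2.34 kW × 26 h = 60.84 kWh
Tier 1 (0–30 kWh): 30 × €0.23 = €6.9
Above 30 kWh: 30.84 × €0.26 = €8.0184
Bill = €14.92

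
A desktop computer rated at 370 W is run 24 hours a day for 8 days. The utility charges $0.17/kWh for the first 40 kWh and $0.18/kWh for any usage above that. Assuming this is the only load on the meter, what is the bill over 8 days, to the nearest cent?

Runtime = 24 h × 8 = 192 h
Energy = 0.37 kW × 192 h = 71.04 kWh
Tier 1 (0–40 kWh): 40 × $0.17 = $6.8
Above 40 kWh: 31.04 × $0.18 = $5.5872
Bill = $12.39

$12.39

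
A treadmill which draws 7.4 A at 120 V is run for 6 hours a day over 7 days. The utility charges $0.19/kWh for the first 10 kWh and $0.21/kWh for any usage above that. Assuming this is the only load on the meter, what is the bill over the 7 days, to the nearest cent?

Power = 7.4 A × 120 V = 888 W = 0.888 kW
Runtime = 6 h/day × 7 days = 42 h
Energy = 0.888 kW × 42 h = 37.296 kWh
Tier 1 (0–10 kWh): 10 × $0.19 = $1.9
Above 10 kWh: 27.296 × $0.21 = $5.73216
Bill = $7.63

$7.63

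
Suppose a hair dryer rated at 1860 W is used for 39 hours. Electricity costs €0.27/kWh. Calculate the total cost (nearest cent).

€19.59

Energy = 1.86 kW × 39 h = 72.54 kWh
Cost = 72.54 kWh × €0.27/kWh = €19.59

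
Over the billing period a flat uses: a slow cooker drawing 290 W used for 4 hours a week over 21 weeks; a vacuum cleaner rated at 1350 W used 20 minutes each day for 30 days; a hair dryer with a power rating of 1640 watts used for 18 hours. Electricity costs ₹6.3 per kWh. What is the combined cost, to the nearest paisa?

₹424.49

slow cooker: Runtime = 4 h/week × 21 weeks = 84 h
slow cooker: 0.29 kW × 84 h = 24.36 kWh
vacuum cleaner: Runtime = 20 min × 30 = 600 min = 10 h
vacuum cleaner: 1.35 kW × 10 h = 13.5 kWh
hair dryer: 1.64 kW × 18 h = 29.52 kWh
Total energy = 67.38 kWh
Cost = 67.38 × ₹6.3 = ₹424.49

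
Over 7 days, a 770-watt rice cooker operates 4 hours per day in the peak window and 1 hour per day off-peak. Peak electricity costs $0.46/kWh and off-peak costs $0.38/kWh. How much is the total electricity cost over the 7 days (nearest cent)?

$11.97

Peak energy = 0.77 kW × 4 h × 7 = 21.56 kWh
Off-peak energy = 0.77 kW × 1 h × 7 = 5.39 kWh
Cost = 21.56 × $0.46 + 5.39 × $0.38 = $9.9176 + $2.0482 = $11.97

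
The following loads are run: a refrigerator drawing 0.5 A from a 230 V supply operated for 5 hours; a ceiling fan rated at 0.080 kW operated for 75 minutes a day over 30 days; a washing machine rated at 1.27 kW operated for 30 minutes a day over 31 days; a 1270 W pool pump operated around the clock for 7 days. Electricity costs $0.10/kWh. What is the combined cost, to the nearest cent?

$23.66

refrigerator: Power = 0.5 A × 230 V = 115 W = 0.115 kW
refrigerator: 0.115 kW × 5 h = 0.575 kWh
ceiling fan: Runtime = 75 min × 30 = 2250 min = 37.5 h
ceiling fan: 0.08 kW × 37.5 h = 3 kWh
washing machine: Runtime = 30 min × 31 = 930 min = 15.5 h
washing machine: 1.27 kW × 15.5 h = 19.685 kWh
pool pump: Runtime = 24 h × 7 = 168 h
pool pump: 1.27 kW × 168 h = 213.36 kWh
Total energy = 236.62 kWh
Cost = 236.62 × $0.10 = $23.66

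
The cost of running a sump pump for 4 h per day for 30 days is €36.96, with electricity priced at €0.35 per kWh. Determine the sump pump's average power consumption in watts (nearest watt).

Energy = €36.96 ÷ €0.35/kWh = 105.6 kWh
Runtime = 4 h/day × 30 days = 120 h
Power = 105.6 kWh ÷ 120 h = 0.88 kW = 880 W

880 W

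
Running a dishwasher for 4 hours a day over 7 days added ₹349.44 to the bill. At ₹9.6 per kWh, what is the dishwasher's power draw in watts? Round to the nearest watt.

Energy = ₹349.44 ÷ ₹9.6/kWh = 36.4 kWh
Runtime = 4 h/day × 7 days = 28 h
Power = 36.4 kWh ÷ 28 h = 1.3 kW = 1300 W

1300 W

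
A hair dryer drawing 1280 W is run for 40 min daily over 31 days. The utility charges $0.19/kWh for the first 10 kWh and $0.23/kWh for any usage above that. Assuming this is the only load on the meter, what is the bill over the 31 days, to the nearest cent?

Runtime = 40 min × 31 = 1240 min = 20.666666… h
Energy = 1.28 kW × 20.666666… h = 26.453333… kWh
Tier 1 (0–10 kWh): 10 × $0.19 = $1.9
Above 10 kWh: 16.453333… × $0.23 = $3.784266…
Bill = $5.68

$5.68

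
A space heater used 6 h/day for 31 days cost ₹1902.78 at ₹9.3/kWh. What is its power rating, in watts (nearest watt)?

Energy = ₹1902.78 ÷ ₹9.3/kWh = 204.6 kWh
Runtime = 6 h/day × 31 days = 186 h
Power = 204.6 kWh ÷ 186 h = 1.1 kW = 1100 W

1100 W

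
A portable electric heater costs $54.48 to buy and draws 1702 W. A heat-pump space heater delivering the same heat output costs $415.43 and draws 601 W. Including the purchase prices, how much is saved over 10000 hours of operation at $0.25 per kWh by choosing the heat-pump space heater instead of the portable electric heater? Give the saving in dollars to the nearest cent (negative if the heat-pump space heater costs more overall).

portable electric heater: $54.48 + (1702/1000) kW × 10000 h × $0.25 = $54.48 + $4255 = $4309.48
heat-pump space heater: $415.43 + (601/1000) kW × 10000 h × $0.25 = $415.43 + $1502.5 = $1917.93
Saving = $4309.48 − $1917.93 = $2391.55

$2391.55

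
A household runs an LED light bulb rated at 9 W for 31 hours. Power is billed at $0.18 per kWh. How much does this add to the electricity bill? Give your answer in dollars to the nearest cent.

$0.05

Energy = 0.009 kW × 31 h = 0.279 kWh
Cost = 0.279 kWh × $0.18/kWh = $0.05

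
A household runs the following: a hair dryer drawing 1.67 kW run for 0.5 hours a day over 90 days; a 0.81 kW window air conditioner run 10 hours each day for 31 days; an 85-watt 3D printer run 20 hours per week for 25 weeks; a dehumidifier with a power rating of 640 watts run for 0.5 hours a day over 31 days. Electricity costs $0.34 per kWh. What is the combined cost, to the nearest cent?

hair dryer: Runtime = 0.5 h/day × 90 days = 45 h
hair dryer: 1.67 kW × 45 h = 75.15 kWh
window air conditioner: Runtime = 10 h/day × 31 days = 310 h
window air conditioner: 0.81 kW × 310 h = 251.1 kWh
3D printer: Runtime = 20 h/week × 25 weeks = 500 h
3D printer: 0.085 kW × 500 h = 42.5 kWh
dehumidifier: Runtime = 0.5 h/day × 31 days = 15.5 h
dehumidifier: 0.64 kW × 15.5 h = 9.92 kWh
Total energy = 378.67 kWh
Cost = 378.67 × $0.34 = $128.75

$128.75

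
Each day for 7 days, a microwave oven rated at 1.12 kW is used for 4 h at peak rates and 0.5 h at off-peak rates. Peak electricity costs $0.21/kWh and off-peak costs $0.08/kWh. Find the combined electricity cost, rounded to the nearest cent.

$6.90

Peak energy = 1.12 kW × 4 h × 7 = 31.36 kWh
Off-peak energy = 1.12 kW × 0.5 h × 7 = 3.92 kWh
Cost = 31.36 × $0.21 + 3.92 × $0.08 = $6.5856 + $0.3136 = $6.90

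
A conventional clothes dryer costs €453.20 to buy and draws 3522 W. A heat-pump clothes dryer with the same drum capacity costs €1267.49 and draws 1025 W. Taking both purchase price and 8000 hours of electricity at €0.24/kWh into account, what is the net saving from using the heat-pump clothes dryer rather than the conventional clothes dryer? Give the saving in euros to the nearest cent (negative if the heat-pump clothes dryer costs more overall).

€3979.95

conventional clothes dryer: €453.20 + (3522/1000) kW × 8000 h × €0.24 = €453.20 + €6762.24 = €7215.44
heat-pump clothes dryer: €1267.49 + (1025/1000) kW × 8000 h × €0.24 = €1267.49 + €1968 = €3235.49
Saving = €7215.44 − €3235.49 = €3979.95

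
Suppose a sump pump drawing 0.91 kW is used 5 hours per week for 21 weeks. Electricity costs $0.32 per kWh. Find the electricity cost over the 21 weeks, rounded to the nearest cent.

Runtime = 5 h/week × 21 weeks = 105 h
Energy = 0.91 kW × 105 h = 95.55 kWh
Cost = 95.55 kWh × $0.32/kWh = $30.58

$30.58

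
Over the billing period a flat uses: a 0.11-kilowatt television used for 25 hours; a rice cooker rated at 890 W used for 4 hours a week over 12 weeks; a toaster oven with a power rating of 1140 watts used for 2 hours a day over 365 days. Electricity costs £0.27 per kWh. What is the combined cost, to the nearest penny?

television: 0.11 kW × 25 h = 2.75 kWh
rice cooker: Runtime = 4 h/week × 12 weeks = 48 h
rice cooker: 0.89 kW × 48 h = 42.72 kWh
toaster oven: Runtime = 2 h/day × 365 days = 730 h
toaster oven: 1.14 kW × 730 h = 832.2 kWh
Total energy = 877.67 kWh
Cost = 877.67 × £0.27 = £236.97

£236.97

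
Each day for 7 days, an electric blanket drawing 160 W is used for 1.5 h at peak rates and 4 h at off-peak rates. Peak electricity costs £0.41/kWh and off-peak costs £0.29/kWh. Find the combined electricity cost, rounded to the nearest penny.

£1.99

Peak energy = 0.16 kW × 1.5 h × 7 = 1.68 kWh
Off-peak energy = 0.16 kW × 4 h × 7 = 4.48 kWh
Cost = 1.68 × £0.41 + 4.48 × £0.29 = £0.6888 + £1.2992 = £1.99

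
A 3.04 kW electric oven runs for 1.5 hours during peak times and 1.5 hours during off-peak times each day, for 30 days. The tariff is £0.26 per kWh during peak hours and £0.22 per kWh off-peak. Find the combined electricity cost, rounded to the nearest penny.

Peak energy = 3.04 kW × 1.5 h × 30 = 136.8 kWh
Off-peak energy = 3.04 kW × 1.5 h × 30 = 136.8 kWh
Cost = 136.8 × £0.26 + 136.8 × £0.22 = £35.568 + £30.096 = £65.66

£65.66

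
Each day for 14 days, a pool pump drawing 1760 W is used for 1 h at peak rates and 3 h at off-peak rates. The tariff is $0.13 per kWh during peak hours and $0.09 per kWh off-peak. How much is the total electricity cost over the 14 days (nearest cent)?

$9.86

Peak energy = 1.76 kW × 1 h × 14 = 24.64 kWh
Off-peak energy = 1.76 kW × 3 h × 14 = 73.92 kWh
Cost = 24.64 × $0.13 + 73.92 × $0.09 = $3.2032 + $6.6528 = $9.86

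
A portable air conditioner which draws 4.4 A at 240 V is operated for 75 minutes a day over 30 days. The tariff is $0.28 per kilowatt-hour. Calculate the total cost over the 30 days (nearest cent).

Power = 4.4 A × 240 V = 1056 W = 1.056 kW
Runtime = 75 min × 30 = 2250 min = 37.5 h
Energy = 1.056 kW × 37.5 h = 39.6 kWh
Cost = 39.6 kWh × $0.28/kWh = $11.09

$11.09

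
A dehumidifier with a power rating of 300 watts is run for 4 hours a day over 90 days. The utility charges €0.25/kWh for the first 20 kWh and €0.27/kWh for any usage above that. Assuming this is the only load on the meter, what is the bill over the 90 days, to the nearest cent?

€28.76

Runtime = 4 h/day × 90 days = 360 h
Energy = 0.3 kW × 360 h = 108 kWh
Tier 1 (0–20 kWh): 20 × €0.25 = €5
Above 20 kWh: 88 × €0.27 = €23.76
Bill = €28.76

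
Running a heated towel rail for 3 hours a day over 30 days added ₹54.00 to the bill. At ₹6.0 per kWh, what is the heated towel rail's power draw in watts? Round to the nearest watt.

Energy = ₹54.00 ÷ ₹6.0/kWh = 9 kWh
Runtime = 3 h/day × 30 days = 90 h
Power = 9 kWh ÷ 90 h = 0.1 kW = 100 W

100 W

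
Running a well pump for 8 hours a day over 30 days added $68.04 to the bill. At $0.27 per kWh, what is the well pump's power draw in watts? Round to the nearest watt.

1050 W

Energy = $68.04 ÷ $0.27/kWh = 252 kWh
Runtime = 8 h/day × 30 days = 240 h
Power = 252 kWh ÷ 240 h = 1.05 kW = 1050 W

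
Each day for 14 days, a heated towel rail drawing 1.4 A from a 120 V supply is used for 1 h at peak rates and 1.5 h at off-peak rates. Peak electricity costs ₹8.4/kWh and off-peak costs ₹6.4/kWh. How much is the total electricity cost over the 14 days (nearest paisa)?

₹42.34

Power = 1.4 A × 120 V = 168 W = 0.168 kW
Peak energy = 0.168 kW × 1 h × 14 = 2.352 kWh
Off-peak energy = 0.168 kW × 1.5 h × 14 = 3.528 kWh
Cost = 2.352 × ₹8.4 + 3.528 × ₹6.4 = ₹19.7568 + ₹22.5792 = ₹42.34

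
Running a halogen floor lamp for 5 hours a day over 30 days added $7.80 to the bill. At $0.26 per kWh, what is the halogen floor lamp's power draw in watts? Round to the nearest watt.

Energy = $7.80 ÷ $0.26/kWh = 30 kWh
Runtime = 5 h/day × 30 days = 150 h
Power = 30 kWh ÷ 150 h = 0.2 kW = 200 W

200 W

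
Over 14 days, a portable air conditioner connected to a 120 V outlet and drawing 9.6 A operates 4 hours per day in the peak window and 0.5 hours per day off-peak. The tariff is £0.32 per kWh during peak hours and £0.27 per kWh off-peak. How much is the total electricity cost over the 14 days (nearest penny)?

£22.82

Power = 9.6 A × 120 V = 1152 W = 1.152 kW
Peak energy = 1.152 kW × 4 h × 14 = 64.512 kWh
Off-peak energy = 1.152 kW × 0.5 h × 14 = 8.064 kWh
Cost = 64.512 × £0.32 + 8.064 × £0.27 = £20.64384 + £2.17728 = £22.82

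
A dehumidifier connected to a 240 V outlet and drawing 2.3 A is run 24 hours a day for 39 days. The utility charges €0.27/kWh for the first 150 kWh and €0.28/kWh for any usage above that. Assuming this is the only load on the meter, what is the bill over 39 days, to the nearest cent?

Power = 2.3 A × 240 V = 552 W = 0.552 kW
Runtime = 24 h × 39 = 936 h
Energy = 0.552 kW × 936 h = 516.672 kWh
Tier 1 (0–150 kWh): 150 × €0.27 = €40.5
Above 150 kWh: 366.672 × €0.28 = €102.66816
Bill = €143.17

€143.17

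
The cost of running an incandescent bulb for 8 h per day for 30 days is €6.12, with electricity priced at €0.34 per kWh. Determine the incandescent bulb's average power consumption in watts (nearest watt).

75 W

Energy = €6.12 ÷ €0.34/kWh = 18 kWh
Runtime = 8 h/day × 30 days = 240 h
Power = 18 kWh ÷ 240 h = 0.075 kW = 75 W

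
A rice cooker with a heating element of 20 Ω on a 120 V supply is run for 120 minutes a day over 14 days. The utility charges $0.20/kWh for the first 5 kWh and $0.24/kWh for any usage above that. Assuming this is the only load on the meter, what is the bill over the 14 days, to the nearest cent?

Power = V²/R = 120²/20 = 720 W = 0.72 kW
Runtime = 120 min × 14 = 1680 min = 28 h
Energy = 0.72 kW × 28 h = 20.16 kWh
Tier 1 (0–5 kWh): 5 × $0.20 = $1
Above 5 kWh: 15.16 × $0.24 = $3.6384
Bill = $4.64

$4.64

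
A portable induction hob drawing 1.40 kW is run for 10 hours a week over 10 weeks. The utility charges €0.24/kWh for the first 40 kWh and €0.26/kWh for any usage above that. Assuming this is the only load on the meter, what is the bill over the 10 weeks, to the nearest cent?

Runtime = 10 h/week × 10 weeks = 100 h
Energy = 1.4 kW × 100 h = 140 kWh
Tier 1 (0–40 kWh): 40 × €0.24 = €9.6
Above 40 kWh: 100 × €0.26 = €26
Bill = €35.60

€35.60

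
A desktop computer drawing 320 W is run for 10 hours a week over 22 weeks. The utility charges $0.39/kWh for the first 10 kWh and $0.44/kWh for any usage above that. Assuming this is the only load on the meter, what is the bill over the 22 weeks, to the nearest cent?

$30.48

Runtime = 10 h/week × 22 weeks = 220 h
Energy = 0.32 kW × 220 h = 70.4 kWh
Tier 1 (0–10 kWh): 10 × $0.39 = $3.9
Above 10 kWh: 60.4 × $0.44 = $26.576
Bill = $30.48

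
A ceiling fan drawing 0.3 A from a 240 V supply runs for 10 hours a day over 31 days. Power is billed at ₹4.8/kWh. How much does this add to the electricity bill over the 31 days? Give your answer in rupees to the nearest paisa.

Power = 0.3 A × 240 V = 72 W = 0.072 kW
Runtime = 10 h/day × 31 days = 310 h
Energy = 0.072 kW × 310 h = 22.32 kWh
Cost = 22.32 kWh × ₹4.8/kWh = ₹107.14

₹107.14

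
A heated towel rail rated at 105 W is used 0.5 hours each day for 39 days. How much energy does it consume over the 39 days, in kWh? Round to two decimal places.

2.05 kWh

Runtime = 0.5 h/day × 39 days = 19.5 h
Energy = 0.105 kW × 19.5 h = 2.0475 kWh ≈ 2.05 kWh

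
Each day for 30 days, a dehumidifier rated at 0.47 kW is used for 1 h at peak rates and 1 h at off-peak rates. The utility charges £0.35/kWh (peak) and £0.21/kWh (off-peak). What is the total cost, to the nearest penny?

£7.90

Peak energy = 0.47 kW × 1 h × 30 = 14.1 kWh
Off-peak energy = 0.47 kW × 1 h × 30 = 14.1 kWh
Cost = 14.1 × £0.35 + 14.1 × £0.21 = £4.935 + £2.961 = £7.90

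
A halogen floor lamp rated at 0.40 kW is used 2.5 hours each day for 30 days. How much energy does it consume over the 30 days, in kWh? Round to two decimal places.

Runtime = 2.5 h/day × 30 days = 75 h
Energy = 0.4 kW × 75 h = 30 kWh

30.00 kWh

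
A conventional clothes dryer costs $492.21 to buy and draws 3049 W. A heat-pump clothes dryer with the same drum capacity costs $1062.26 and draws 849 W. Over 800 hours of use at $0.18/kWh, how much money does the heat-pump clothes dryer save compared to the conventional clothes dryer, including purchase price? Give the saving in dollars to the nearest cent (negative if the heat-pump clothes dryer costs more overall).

conventional clothes dryer: $492.21 + (3049/1000) kW × 800 h × $0.18 = $492.21 + $439.056 = $931.266
heat-pump clothes dryer: $1062.26 + (849/1000) kW × 800 h × $0.18 = $1062.26 + $122.256 = $1184.516
Saving = $931.266 − $1184.516 = −$253.25

-$253.25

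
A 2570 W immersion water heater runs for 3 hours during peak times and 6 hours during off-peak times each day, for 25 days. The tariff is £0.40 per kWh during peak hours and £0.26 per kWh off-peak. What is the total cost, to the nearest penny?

£177.33

Peak energy = 2.57 kW × 3 h × 25 = 192.75 kWh
Off-peak energy = 2.57 kW × 6 h × 25 = 385.5 kWh
Cost = 192.75 × £0.40 + 385.5 × £0.26 = £77.1 + £100.23 = £177.33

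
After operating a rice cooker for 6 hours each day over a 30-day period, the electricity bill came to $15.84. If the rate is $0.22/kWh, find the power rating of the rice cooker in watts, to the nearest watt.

400 W

Energy = $15.84 ÷ $0.22/kWh = 72 kWh
Runtime = 6 h/day × 30 days = 180 h
Power = 72 kWh ÷ 180 h = 0.4 kW = 400 W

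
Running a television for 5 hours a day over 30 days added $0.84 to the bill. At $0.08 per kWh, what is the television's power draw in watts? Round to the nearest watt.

Energy = $0.84 ÷ $0.08/kWh = 10.5 kWh
Runtime = 5 h/day × 30 days = 150 h
Power = 10.5 kWh ÷ 150 h = 0.07 kW = 70 W

70 W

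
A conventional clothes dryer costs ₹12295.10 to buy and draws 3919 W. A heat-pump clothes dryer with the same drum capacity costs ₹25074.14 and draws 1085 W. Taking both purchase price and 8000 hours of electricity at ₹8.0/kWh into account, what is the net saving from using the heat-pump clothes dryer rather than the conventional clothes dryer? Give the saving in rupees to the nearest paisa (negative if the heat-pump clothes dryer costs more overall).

₹168596.96

conventional clothes dryer: ₹12295.10 + (3919/1000) kW × 8000 h × ₹8.0 = ₹12295.10 + ₹250816 = ₹263111.1
heat-pump clothes dryer: ₹25074.14 + (1085/1000) kW × 8000 h × ₹8.0 = ₹25074.14 + ₹69440 = ₹94514.14
Saving = ₹263111.1 − ₹94514.14 = ₹168596.96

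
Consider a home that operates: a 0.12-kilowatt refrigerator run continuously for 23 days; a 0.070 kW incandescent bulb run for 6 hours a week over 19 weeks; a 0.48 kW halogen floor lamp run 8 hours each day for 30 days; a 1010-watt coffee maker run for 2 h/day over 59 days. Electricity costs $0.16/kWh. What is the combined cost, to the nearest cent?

$49.38

refrigerator: Runtime = 24 h × 23 = 552 h
refrigerator: 0.12 kW × 552 h = 66.24 kWh
incandescent bulb: Runtime = 6 h/week × 19 weeks = 114 h
incandescent bulb: 0.07 kW × 114 h = 7.98 kWh
halogen floor lamp: Runtime = 8 h/day × 30 days = 240 h
halogen floor lamp: 0.48 kW × 240 h = 115.2 kWh
coffee maker: Runtime = 2 h/day × 59 days = 118 h
coffee maker: 1.01 kW × 118 h = 119.18 kWh
Total energy = 308.6 kWh
Cost = 308.6 × $0.16 = $49.38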